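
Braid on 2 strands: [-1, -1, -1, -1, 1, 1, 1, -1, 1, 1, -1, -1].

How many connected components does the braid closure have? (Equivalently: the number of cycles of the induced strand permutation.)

Track the strand permutation on 2 strands, starting from identity.
  step 1: s1^-1 swaps positions 1,2 -> [2 1]
  step 2: s1^-1 swaps positions 1,2 -> [1 2]
  step 3: s1^-1 swaps positions 1,2 -> [2 1]
  step 4: s1^-1 swaps positions 1,2 -> [1 2]
  step 5: s1 swaps positions 1,2 -> [2 1]
  step 6: s1 swaps positions 1,2 -> [1 2]
  step 7: s1 swaps positions 1,2 -> [2 1]
  step 8: s1^-1 swaps positions 1,2 -> [1 2]
  step 9: s1 swaps positions 1,2 -> [2 1]
  step 10: s1 swaps positions 1,2 -> [1 2]
  step 11: s1^-1 swaps positions 1,2 -> [2 1]
  step 12: s1^-1 swaps positions 1,2 -> [1 2]
Final permutation (position -> original strand): [1 2]
Closure components = cycle count of this permutation = 2.

Answer: 2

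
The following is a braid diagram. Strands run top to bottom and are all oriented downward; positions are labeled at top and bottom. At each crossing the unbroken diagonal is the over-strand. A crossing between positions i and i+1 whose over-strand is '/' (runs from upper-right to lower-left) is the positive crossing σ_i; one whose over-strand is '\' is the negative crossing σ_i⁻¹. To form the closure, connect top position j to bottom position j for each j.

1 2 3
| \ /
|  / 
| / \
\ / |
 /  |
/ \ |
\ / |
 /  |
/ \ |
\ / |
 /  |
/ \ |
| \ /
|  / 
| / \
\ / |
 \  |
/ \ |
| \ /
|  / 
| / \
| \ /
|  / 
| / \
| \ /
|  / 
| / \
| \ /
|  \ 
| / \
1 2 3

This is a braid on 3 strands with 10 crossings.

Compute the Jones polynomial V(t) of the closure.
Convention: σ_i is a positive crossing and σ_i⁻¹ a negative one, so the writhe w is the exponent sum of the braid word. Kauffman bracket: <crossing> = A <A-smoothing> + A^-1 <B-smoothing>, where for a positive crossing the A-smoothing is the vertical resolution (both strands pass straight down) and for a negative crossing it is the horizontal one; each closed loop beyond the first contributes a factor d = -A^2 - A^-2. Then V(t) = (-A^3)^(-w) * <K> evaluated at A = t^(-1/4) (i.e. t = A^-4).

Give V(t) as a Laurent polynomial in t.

Reading the diagram top to bottom ('/'-over between positions i,i+1 = s_i, '\'-over = s_i^-1): braid word = s2 s1 s1 s1 s2 s1^-1 s2 s2 s2 s2^-1.
The presented braid s2 s1 s1 s1 s2 s1^-1 s2 s2 s2 s2^-1 on 3 strands reduces by inverse Markov moves (closure unchanged at each step):
  Deconjugate: the word is γ·β·γ⁻¹ with γ = s2 (prefix) and γ⁻¹ = s2^-1 (suffix); strip both.
Reduced to β = s1 s1 s1 s2 s1^-1 s2 s2 s2 on 3 strands, 8 crossings.
Compute on β:
Braid: s1 s1 s1 s2 s1^-1 s2 s2 s2 on 3 strands, 8 crossings.
Writhe w = (#positive) - (#negative) = 7 - 1 = 6.
State-sum expansion of <K>. There are 2^8 = 256 states.
Each crossing splits two ways (0=vertical, 1=horizontal). The state's weight is A^(#A-smoothings - #B-smoothings) * d^(loops - 1).
Tabulate the states by total A-exponent and number of loops L (A-exp: L × count):
  A^8: L=2 ×1
  A^6: L=1 ×4, L=3 ×4
  A^4: L=2 ×25, L=4 ×3
  A^2: L=1 ×21, L=3 ×34, L=5 ×1
  A^0: L=2 ×48, L=4 ×22
  A^-2: L=3 ×49, L=5 ×7
  A^-4: L=4 ×27, L=6 ×1
  A^-6: L=5 ×8
  A^-8: L=6 ×1
Each group contributes A^e * Σ count * d^(L-1):
Powers of d = -A^2 - A^-2: d^2 = A^4 + 2 + A^-4; d^3 = -A^6 - 3*A^2 - 3*A^-2 - A^-6; d^4 = A^8 + 4*A^4 + 6 + 4*A^-4 + A^-8; d^5 = -A^10 - 5*A^6 - 10*A^2 - 10*A^-2 - 5*A^-6 - A^-10.
  A^8 * (d) = -A^10 - A^6
  A^6 * (4 + 4*d^2) = 4*A^10 + 12*A^6 + 4*A^2
  A^4 * (25*d + 3*d^3) = -3*A^10 - 34*A^6 - 34*A^2 - 3*A^-2
  A^2 * (21 + 34*d^2 + d^4) = A^10 + 38*A^6 + 95*A^2 + 38*A^-2 + A^-6
  A^0 * (48*d + 22*d^3) = -22*A^6 - 114*A^2 - 114*A^-2 - 22*A^-6
  A^-2 * (49*d^2 + 7*d^4) = 7*A^6 + 77*A^2 + 140*A^-2 + 77*A^-6 + 7*A^-10
  A^-4 * (27*d^3 + d^5) = -A^6 - 32*A^2 - 91*A^-2 - 91*A^-6 - 32*A^-10 - A^-14
  A^-6 * (8*d^4) = 8*A^2 + 32*A^-2 + 48*A^-6 + 32*A^-10 + 8*A^-14
  A^-8 * (d^5) = -A^2 - 5*A^-2 - 10*A^-6 - 10*A^-10 - 5*A^-14 - A^-18
Summing the groups: <K> = A^10 - A^6 + 3*A^2 - 3*A^-2 + 3*A^-6 - 3*A^-10 + 2*A^-14 - A^-18
Normalise by the writhe: (-A^3)^(-w) = (-A^3)^(-6) = A^-18, so f(A) = A^-18 * <K> = A^-8 - A^-12 + 3*A^-16 - 3*A^-20 + 3*A^-24 - 3*A^-28 + 2*A^-32 - A^-36.
Substitute A = t^(-1/4), i.e. A^e → t^(-e/4): V(t) = -t^9 + 2*t^8 - 3*t^7 + 3*t^6 - 3*t^5 + 3*t^4 - t^3 + t^2

Answer: -t^9 + 2*t^8 - 3*t^7 + 3*t^6 - 3*t^5 + 3*t^4 - t^3 + t^2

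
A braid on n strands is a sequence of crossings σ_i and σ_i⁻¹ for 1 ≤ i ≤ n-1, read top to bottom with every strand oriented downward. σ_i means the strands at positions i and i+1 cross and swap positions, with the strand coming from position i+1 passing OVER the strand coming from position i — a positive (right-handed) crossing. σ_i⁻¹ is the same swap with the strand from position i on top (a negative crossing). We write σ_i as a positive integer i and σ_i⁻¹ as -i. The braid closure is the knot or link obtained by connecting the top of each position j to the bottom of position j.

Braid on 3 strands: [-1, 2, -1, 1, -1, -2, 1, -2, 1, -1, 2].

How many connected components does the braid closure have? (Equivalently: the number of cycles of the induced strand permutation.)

Track the strand permutation on 3 strands, starting from identity.
  step 1: s1^-1 swaps positions 1,2 -> [2 1 3]
  step 2: s2 swaps positions 2,3 -> [2 3 1]
  step 3: s1^-1 swaps positions 1,2 -> [3 2 1]
  step 4: s1 swaps positions 1,2 -> [2 3 1]
  step 5: s1^-1 swaps positions 1,2 -> [3 2 1]
  step 6: s2^-1 swaps positions 2,3 -> [3 1 2]
  step 7: s1 swaps positions 1,2 -> [1 3 2]
  step 8: s2^-1 swaps positions 2,3 -> [1 2 3]
  step 9: s1 swaps positions 1,2 -> [2 1 3]
  step 10: s1^-1 swaps positions 1,2 -> [1 2 3]
  step 11: s2 swaps positions 2,3 -> [1 3 2]
Final permutation (position -> original strand): [1 3 2]
Closure components = cycle count of this permutation = 2.

Answer: 2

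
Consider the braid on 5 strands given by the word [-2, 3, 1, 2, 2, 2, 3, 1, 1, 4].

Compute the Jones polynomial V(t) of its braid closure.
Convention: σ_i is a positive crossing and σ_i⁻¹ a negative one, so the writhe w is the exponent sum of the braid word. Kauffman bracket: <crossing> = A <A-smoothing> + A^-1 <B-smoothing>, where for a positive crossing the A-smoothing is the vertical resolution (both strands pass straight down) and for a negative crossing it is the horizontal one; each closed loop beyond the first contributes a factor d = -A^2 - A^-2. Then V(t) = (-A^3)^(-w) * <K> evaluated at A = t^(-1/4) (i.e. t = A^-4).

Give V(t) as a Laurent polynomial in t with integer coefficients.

t^10 - 3*t^9 + 4*t^8 - 6*t^7 + 6*t^6 - 5*t^5 + 5*t^4 - 2*t^3 + t^2

Derivation:
The presented braid s2^-1 s3 s1 s2 s2 s2 s3 s1 s1 s4 on 5 strands reduces by inverse Markov moves (closure unchanged at each step):
  Destabilize: the word has the form β·s4 where s4 occurs only as the final letter (β ∈ B_4); drop it and the last strand → 4 strands.
Reduced to β = s2^-1 s3 s1 s2 s2 s2 s3 s1 s1 on 4 strands, 9 crossings.
Compute on β:
Braid: s2^-1 s3 s1 s2 s2 s2 s3 s1 s1 on 4 strands, 9 crossings.
Writhe w = (#positive) - (#negative) = 8 - 1 = 7.
Computing the Kauffman bracket via state sum. There are 2^9 = 512 states.
Each crossing splits two ways (0=vertical, 1=horizontal). The state's weight is A^(#A-smoothings - #B-smoothings) * d^(loops - 1).
Tabulate the states by total A-exponent and number of loops L (A-exp: L × count):
  A^9: L=3 ×1
  A^7: L=2 ×5, L=4 ×4
  A^5: L=1 ×6, L=3 ×27, L=5 ×3
  A^3: L=2 ×57, L=4 ×26, L=6 ×1
  A^1: L=1 ×39, L=3 ×77, L=5 ×10
  A^-1: L=2 ×81, L=4 ×44, L=6 ×1
  A^-3: L=3 ×73, L=5 ×11
  A^-5: L=4 ×35, L=6 ×1
  A^-7: L=5 ×9
  A^-9: L=6 ×1
Each group contributes A^e * Σ count * d^(L-1):
Powers of d = -A^2 - A^-2: d^2 = A^4 + 2 + A^-4; d^3 = -A^6 - 3*A^2 - 3*A^-2 - A^-6; d^4 = A^8 + 4*A^4 + 6 + 4*A^-4 + A^-8; d^5 = -A^10 - 5*A^6 - 10*A^2 - 10*A^-2 - 5*A^-6 - A^-10.
  A^9 * (d^2) = A^13 + 2*A^9 + A^5
  A^7 * (5*d + 4*d^3) = -4*A^13 - 17*A^9 - 17*A^5 - 4*A
  A^5 * (6 + 27*d^2 + 3*d^4) = 3*A^13 + 39*A^9 + 78*A^5 + 39*A + 3*A^-3
  A^3 * (57*d + 26*d^3 + d^5) = -A^13 - 31*A^9 - 145*A^5 - 145*A - 31*A^-3 - A^-7
  A^1 * (39 + 77*d^2 + 10*d^4) = 10*A^9 + 117*A^5 + 253*A + 117*A^-3 + 10*A^-7
  A^-1 * (81*d + 44*d^3 + d^5) = -A^9 - 49*A^5 - 223*A - 223*A^-3 - 49*A^-7 - A^-11
  A^-3 * (73*d^2 + 11*d^4) = 11*A^5 + 117*A + 212*A^-3 + 117*A^-7 + 11*A^-11
  A^-5 * (35*d^3 + d^5) = -A^5 - 40*A - 115*A^-3 - 115*A^-7 - 40*A^-11 - A^-15
  A^-7 * (9*d^4) = 9*A + 36*A^-3 + 54*A^-7 + 36*A^-11 + 9*A^-15
  A^-9 * (d^5) = -A - 5*A^-3 - 10*A^-7 - 10*A^-11 - 5*A^-15 - A^-19
Summing the groups: <K> = -A^13 + 2*A^9 - 5*A^5 + 5*A - 6*A^-3 + 6*A^-7 - 4*A^-11 + 3*A^-15 - A^-19
Normalise by the writhe: (-A^3)^(-w) = (-A^3)^(-7) = -A^-21, so f(A) = -A^-21 * <K> = A^-8 - 2*A^-12 + 5*A^-16 - 5*A^-20 + 6*A^-24 - 6*A^-28 + 4*A^-32 - 3*A^-36 + A^-40.
Substitute A = t^(-1/4), i.e. A^e → t^(-e/4): V(t) = t^10 - 3*t^9 + 4*t^8 - 6*t^7 + 6*t^6 - 5*t^5 + 5*t^4 - 2*t^3 + t^2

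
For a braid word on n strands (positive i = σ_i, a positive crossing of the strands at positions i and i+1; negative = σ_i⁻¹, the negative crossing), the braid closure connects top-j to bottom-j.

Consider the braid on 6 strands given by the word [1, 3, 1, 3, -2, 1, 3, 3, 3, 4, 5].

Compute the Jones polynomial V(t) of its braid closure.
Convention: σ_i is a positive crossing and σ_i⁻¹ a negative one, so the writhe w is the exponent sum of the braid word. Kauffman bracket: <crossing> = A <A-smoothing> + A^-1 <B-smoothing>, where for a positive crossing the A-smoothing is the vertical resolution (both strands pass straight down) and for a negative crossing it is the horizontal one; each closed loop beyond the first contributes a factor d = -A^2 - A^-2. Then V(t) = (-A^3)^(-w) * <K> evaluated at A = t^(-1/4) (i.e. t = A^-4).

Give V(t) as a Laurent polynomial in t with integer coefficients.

The presented braid s1 s3 s1 s3 s2^-1 s1 s3 s3 s3 s4 s5 on 6 strands reduces by inverse Markov moves (closure unchanged at each step):
  Destabilize: the word has the form β·s5 where s5 occurs only as the final letter (β ∈ B_5); drop it and the last strand → 5 strands.
  Destabilize: the word has the form β·s4 where s4 occurs only as the final letter (β ∈ B_4); drop it and the last strand → 4 strands.
Reduced to β = s1 s3 s1 s3 s2^-1 s1 s3 s3 s3 on 4 strands, 9 crossings.
Compute on β:
Braid: s1 s3 s1 s3 s2^-1 s1 s3 s3 s3 on 4 strands, 9 crossings.
Writhe w = (#positive) - (#negative) = 8 - 1 = 7.
Enumerate smoothing states for the bracket polynomial. There are 2^9 = 512 states.
For each crossing: s=0 is the vertical smoothing, s=1 horizontal. Crossing k contributes A^(sign_k * (1 - 2*s_k)); loop factor d = -A^2 - A^-2.
Tabulate the states by total A-exponent and number of loops L (A-exp: L × count):
  A^9: L=3 ×1
  A^7: L=2 ×8, L=4 ×1
  A^5: L=1 ×15, L=3 ×21
  A^3: L=2 ×60, L=4 ×24
  A^1: L=3 ×110, L=5 ×16
  A^-1: L=4 ×120, L=6 ×6
  A^-3: L=5 ×83, L=7 ×1
  A^-5: L=6 ×36
  A^-7: L=7 ×9
  A^-9: L=8 ×1
Each group contributes A^e * Σ count * d^(L-1):
Powers of d = -A^2 - A^-2: d^2 = A^4 + 2 + A^-4; d^3 = -A^6 - 3*A^2 - 3*A^-2 - A^-6; d^4 = A^8 + 4*A^4 + 6 + 4*A^-4 + A^-8; d^5 = -A^10 - 5*A^6 - 10*A^2 - 10*A^-2 - 5*A^-6 - A^-10; d^6 = A^12 + 6*A^8 + 15*A^4 + 20 + 15*A^-4 + 6*A^-8 + A^-12; d^7 = -A^14 - 7*A^10 - 21*A^6 - 35*A^2 - 35*A^-2 - 21*A^-6 - 7*A^-10 - A^-14.
  A^9 * (d^2) = A^13 + 2*A^9 + A^5
  A^7 * (8*d + d^3) = -A^13 - 11*A^9 - 11*A^5 - A
  A^5 * (15 + 21*d^2) = 21*A^9 + 57*A^5 + 21*A
  A^3 * (60*d + 24*d^3) = -24*A^9 - 132*A^5 - 132*A - 24*A^-3
  A^1 * (110*d^2 + 16*d^4) = 16*A^9 + 174*A^5 + 316*A + 174*A^-3 + 16*A^-7
  A^-1 * (120*d^3 + 6*d^5) = -6*A^9 - 150*A^5 - 420*A - 420*A^-3 - 150*A^-7 - 6*A^-11
  A^-3 * (83*d^4 + d^6) = A^9 + 89*A^5 + 347*A + 518*A^-3 + 347*A^-7 + 89*A^-11 + A^-15
  A^-5 * (36*d^5) = -36*A^5 - 180*A - 360*A^-3 - 360*A^-7 - 180*A^-11 - 36*A^-15
  A^-7 * (9*d^6) = 9*A^5 + 54*A + 135*A^-3 + 180*A^-7 + 135*A^-11 + 54*A^-15 + 9*A^-19
  A^-9 * (d^7) = -A^5 - 7*A - 21*A^-3 - 35*A^-7 - 35*A^-11 - 21*A^-15 - 7*A^-19 - A^-23
Summing the groups: <K> = -A^9 - 2*A + 2*A^-3 - 2*A^-7 + 3*A^-11 - 2*A^-15 + 2*A^-19 - A^-23
Normalise by the writhe: (-A^3)^(-w) = (-A^3)^(-7) = -A^-21, so f(A) = -A^-21 * <K> = A^-12 + 2*A^-20 - 2*A^-24 + 2*A^-28 - 3*A^-32 + 2*A^-36 - 2*A^-40 + A^-44.
Substitute A = t^(-1/4), i.e. A^e → t^(-e/4): V(t) = t^11 - 2*t^10 + 2*t^9 - 3*t^8 + 2*t^7 - 2*t^6 + 2*t^5 + t^3

Answer: t^11 - 2*t^10 + 2*t^9 - 3*t^8 + 2*t^7 - 2*t^6 + 2*t^5 + t^3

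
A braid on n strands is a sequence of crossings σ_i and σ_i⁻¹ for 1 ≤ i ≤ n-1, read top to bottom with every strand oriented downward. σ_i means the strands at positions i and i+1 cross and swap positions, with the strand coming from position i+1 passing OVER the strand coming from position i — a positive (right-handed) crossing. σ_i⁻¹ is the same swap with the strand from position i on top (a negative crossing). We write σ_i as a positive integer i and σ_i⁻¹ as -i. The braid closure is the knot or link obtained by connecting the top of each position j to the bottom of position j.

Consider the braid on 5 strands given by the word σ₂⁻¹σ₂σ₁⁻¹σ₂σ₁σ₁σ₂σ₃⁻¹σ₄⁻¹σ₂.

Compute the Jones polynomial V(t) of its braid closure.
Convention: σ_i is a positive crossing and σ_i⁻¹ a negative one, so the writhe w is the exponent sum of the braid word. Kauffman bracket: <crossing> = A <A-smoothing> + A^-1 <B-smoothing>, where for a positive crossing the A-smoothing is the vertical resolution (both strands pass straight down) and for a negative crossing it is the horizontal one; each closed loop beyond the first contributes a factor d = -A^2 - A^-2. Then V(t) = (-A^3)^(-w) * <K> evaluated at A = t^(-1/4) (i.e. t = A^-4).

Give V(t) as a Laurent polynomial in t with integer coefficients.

The presented braid s2^-1 s2 s1^-1 s2 s1 s1 s2 s3^-1 s4^-1 s2 on 5 strands reduces by inverse Markov moves (closure unchanged at each step):
  Deconjugate: the word is γ·β·γ⁻¹ with γ = s2^-1 (prefix) and γ⁻¹ = s2 (suffix); strip both.
  Destabilize: the word has the form β·s4^-1 where s4^-1 occurs only as the final letter (β ∈ B_4); drop it and the last strand → 4 strands.
  Destabilize: the word has the form β·s3^-1 where s3^-1 occurs only as the final letter (β ∈ B_3); drop it and the last strand → 3 strands.
Reduced to β = s2 s1^-1 s2 s1 s1 s2 on 3 strands, 6 crossings.
Compute on β:
Braid: s2 s1^-1 s2 s1 s1 s2 on 3 strands, 6 crossings.
Writhe w = (#positive) - (#negative) = 5 - 1 = 4.
Computing the Kauffman bracket via state sum. There are 2^6 = 64 states.
Smooth each crossing (0=||, 1=⌣⌢); contribution A^(Σ sign_k(1-2s_k)) * d^(L-1).
Tabulate the states by total A-exponent and number of loops L (A-exp: L × count):
  A^6: L=2 ×1
  A^4: L=1 ×3, L=3 ×3
  A^2: L=2 ×14, L=4 ×1
  A^0: L=1 ×10, L=3 ×10
  A^-2: L=2 ×13, L=4 ×2
  A^-4: L=3 ×6
  A^-6: L=4 ×1
Each group contributes A^e * Σ count * d^(L-1):
Powers of d = -A^2 - A^-2: d^2 = A^4 + 2 + A^-4; d^3 = -A^6 - 3*A^2 - 3*A^-2 - A^-6.
  A^6 * (d) = -A^8 - A^4
  A^4 * (3 + 3*d^2) = 3*A^8 + 9*A^4 + 3
  A^2 * (14*d + d^3) = -A^8 - 17*A^4 - 17 - A^-4
  A^0 * (10 + 10*d^2) = 10*A^4 + 30 + 10*A^-4
  A^-2 * (13*d + 2*d^3) = -2*A^4 - 19 - 19*A^-4 - 2*A^-8
  A^-4 * (6*d^2) = 6 + 12*A^-4 + 6*A^-8
  A^-6 * (d^3) = -1 - 3*A^-4 - 3*A^-8 - A^-12
Summing the groups: <K> = A^8 - A^4 + 2 - A^-4 + A^-8 - A^-12
Normalise by the writhe: (-A^3)^(-w) = (-A^3)^(-4) = A^-12, so f(A) = A^-12 * <K> = A^-4 - A^-8 + 2*A^-12 - A^-16 + A^-20 - A^-24.
Substitute A = t^(-1/4), i.e. A^e → t^(-e/4): V(t) = -t^6 + t^5 - t^4 + 2*t^3 - t^2 + t

Answer: -t^6 + t^5 - t^4 + 2*t^3 - t^2 + t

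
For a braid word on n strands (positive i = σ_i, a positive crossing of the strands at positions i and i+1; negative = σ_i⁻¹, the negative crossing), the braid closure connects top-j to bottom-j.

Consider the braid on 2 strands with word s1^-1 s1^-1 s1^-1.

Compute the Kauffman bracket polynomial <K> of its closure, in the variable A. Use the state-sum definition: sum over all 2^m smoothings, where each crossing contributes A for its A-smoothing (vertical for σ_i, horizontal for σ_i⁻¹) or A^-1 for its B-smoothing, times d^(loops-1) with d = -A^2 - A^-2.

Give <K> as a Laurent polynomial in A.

Braid: s1^-1 s1^-1 s1^-1 on 2 strands, 3 crossings.
Writhe w = (#positive) - (#negative) = 0 - 3 = -3.
Enumerate smoothing states for the bracket polynomial. There are 2^3 = 8 states.
Smooth each crossing (0=||, 1=⌣⌢); contribution A^(Σ sign_k(1-2s_k)) * d^(L-1).
  state 000: A-exp=-3, loops=2, term = A^-3 * d^1
  state 001: A-exp=-1, loops=1, term = A^-1 * d^0
  state 010: A-exp=-1, loops=1, term = A^-1 * d^0
  state 011: A-exp=+1, loops=2, term = A^1 * d^1
  state 100: A-exp=-1, loops=1, term = A^-1 * d^0
  state 101: A-exp=+1, loops=2, term = A^1 * d^1
  state 110: A-exp=+1, loops=2, term = A^1 * d^1
  state 111: A-exp=+3, loops=3, term = A^3 * d^2
Collect the terms by A-exponent (count of states per loop number):
Powers of d = -A^2 - A^-2: d^2 = A^4 + 2 + A^-4.
  A^3 * (d^2) = A^7 + 2*A^3 + A^-1
  A^1 * (3*d) = -3*A^3 - 3*A^-1
  A^-1 * (3) = 3*A^-1
  A^-3 * (d) = -A^-1 - A^-5
Summing the groups: <K> = A^7 - A^3 - A^-5

Answer: A^7 - A^3 - A^-5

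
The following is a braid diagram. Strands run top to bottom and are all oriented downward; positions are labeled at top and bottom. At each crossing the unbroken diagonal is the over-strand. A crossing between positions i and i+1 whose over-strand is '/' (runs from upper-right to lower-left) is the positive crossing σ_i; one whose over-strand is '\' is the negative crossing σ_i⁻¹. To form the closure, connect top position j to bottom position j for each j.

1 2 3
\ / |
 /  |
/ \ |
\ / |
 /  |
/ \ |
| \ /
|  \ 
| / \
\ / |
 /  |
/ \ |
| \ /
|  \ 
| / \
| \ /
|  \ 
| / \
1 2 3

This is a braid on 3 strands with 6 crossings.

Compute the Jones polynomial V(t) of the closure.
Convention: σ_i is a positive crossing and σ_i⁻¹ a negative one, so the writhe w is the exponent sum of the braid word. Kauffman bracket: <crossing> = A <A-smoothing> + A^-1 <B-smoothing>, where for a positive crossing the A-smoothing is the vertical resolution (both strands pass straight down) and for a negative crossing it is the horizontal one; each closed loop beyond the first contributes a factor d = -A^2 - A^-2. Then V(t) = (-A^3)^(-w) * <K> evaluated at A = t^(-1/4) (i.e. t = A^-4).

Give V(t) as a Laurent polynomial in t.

Reading the diagram top to bottom ('/'-over between positions i,i+1 = s_i, '\'-over = s_i^-1): braid word = s1 s1 s2^-1 s1 s2^-1 s2^-1.
Braid: s1 s1 s2^-1 s1 s2^-1 s2^-1 on 3 strands, 6 crossings.
Writhe w = (#positive) - (#negative) = 3 - 3 = 0.
Computing the Kauffman bracket via state sum. There are 2^6 = 64 states.
For each crossing: s=0 is the vertical smoothing, s=1 horizontal. Crossing k contributes A^(sign_k * (1 - 2*s_k)); loop factor d = -A^2 - A^-2.
Tabulate the states by total A-exponent and number of loops L (A-exp: L × count):
  A^6: L=4 ×1
  A^4: L=3 ×6
  A^2: L=2 ×14, L=4 ×1
  A^0: L=1 ×13, L=3 ×7
  A^-2: L=2 ×14, L=4 ×1
  A^-4: L=3 ×6
  A^-6: L=4 ×1
Each group contributes A^e * Σ count * d^(L-1):
Powers of d = -A^2 - A^-2: d^2 = A^4 + 2 + A^-4; d^3 = -A^6 - 3*A^2 - 3*A^-2 - A^-6.
  A^6 * (d^3) = -A^12 - 3*A^8 - 3*A^4 - 1
  A^4 * (6*d^2) = 6*A^8 + 12*A^4 + 6
  A^2 * (14*d + d^3) = -A^8 - 17*A^4 - 17 - A^-4
  A^0 * (13 + 7*d^2) = 7*A^4 + 27 + 7*A^-4
  A^-2 * (14*d + d^3) = -A^4 - 17 - 17*A^-4 - A^-8
  A^-4 * (6*d^2) = 6 + 12*A^-4 + 6*A^-8
  A^-6 * (d^3) = -1 - 3*A^-4 - 3*A^-8 - A^-12
Summing the groups: <K> = -A^12 + 2*A^8 - 2*A^4 + 3 - 2*A^-4 + 2*A^-8 - A^-12
Normalise by the writhe: (-A^3)^(-w) = (-A^3)^(0) = 1, so f(A) = 1 * <K> = -A^12 + 2*A^8 - 2*A^4 + 3 - 2*A^-4 + 2*A^-8 - A^-12.
Substitute A = t^(-1/4), i.e. A^e → t^(-e/4): V(t) = -t^3 + 2*t^2 - 2*t + 3 - 2*t^-1 + 2*t^-2 - t^-3

Answer: -t^3 + 2*t^2 - 2*t + 3 - 2*t^-1 + 2*t^-2 - t^-3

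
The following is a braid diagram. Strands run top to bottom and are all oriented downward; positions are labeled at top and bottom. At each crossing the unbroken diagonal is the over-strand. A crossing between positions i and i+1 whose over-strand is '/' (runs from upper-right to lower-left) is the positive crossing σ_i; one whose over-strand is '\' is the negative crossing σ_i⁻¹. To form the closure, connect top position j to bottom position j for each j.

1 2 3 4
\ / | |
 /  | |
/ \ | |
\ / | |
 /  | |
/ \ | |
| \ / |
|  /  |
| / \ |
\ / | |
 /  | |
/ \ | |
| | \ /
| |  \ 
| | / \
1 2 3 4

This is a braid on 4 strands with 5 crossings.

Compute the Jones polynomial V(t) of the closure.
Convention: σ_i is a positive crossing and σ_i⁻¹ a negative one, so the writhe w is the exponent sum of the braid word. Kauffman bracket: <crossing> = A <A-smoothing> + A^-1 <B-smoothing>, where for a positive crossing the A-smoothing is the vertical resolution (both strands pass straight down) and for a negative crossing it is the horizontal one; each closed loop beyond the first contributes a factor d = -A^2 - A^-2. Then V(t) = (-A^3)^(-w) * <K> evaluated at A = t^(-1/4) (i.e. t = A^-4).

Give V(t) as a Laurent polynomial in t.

-t^4 + t^3 + t

Derivation:
Reading the diagram top to bottom ('/'-over between positions i,i+1 = s_i, '\'-over = s_i^-1): braid word = s1 s1 s2 s1 s3^-1.
The presented braid s1 s1 s2 s1 s3^-1 on 4 strands reduces by inverse Markov moves (closure unchanged at each step):
  Destabilize: the word has the form β·s3^-1 where s3^-1 occurs only as the final letter (β ∈ B_3); drop it and the last strand → 3 strands.
Reduced to β = s1 s1 s2 s1 on 3 strands, 4 crossings.
Compute on β:
Braid: s1 s1 s2 s1 on 3 strands, 4 crossings.
Writhe w = (#positive) - (#negative) = 4 - 0 = 4.
Enumerate smoothing states for the bracket polynomial. There are 2^4 = 16 states.
Each crossing splits two ways (0=vertical, 1=horizontal). The state's weight is A^(#A-smoothings - #B-smoothings) * d^(loops - 1).
  state 0000: A-exp=+4, loops=3, term = A^4 * d^2
  state 0001: A-exp=+2, loops=2, term = A^2 * d^1
  state 0010: A-exp=+2, loops=2, term = A^2 * d^1
  state 0011: A-exp=+0, loops=1, term = A^0 * d^0
  state 0100: A-exp=+2, loops=2, term = A^2 * d^1
  state 0101: A-exp=+0, loops=3, term = A^0 * d^2
  state 0110: A-exp=+0, loops=1, term = A^0 * d^0
  state 0111: A-exp=-2, loops=2, term = A^-2 * d^1
  state 1000: A-exp=+2, loops=2, term = A^2 * d^1
  state 1001: A-exp=+0, loops=3, term = A^0 * d^2
  state 1010: A-exp=+0, loops=1, term = A^0 * d^0
  state 1011: A-exp=-2, loops=2, term = A^-2 * d^1
  state 1100: A-exp=+0, loops=3, term = A^0 * d^2
  state 1101: A-exp=-2, loops=4, term = A^-2 * d^3
  state 1110: A-exp=-2, loops=2, term = A^-2 * d^1
  state 1111: A-exp=-4, loops=3, term = A^-4 * d^2
Collect the terms by A-exponent (count of states per loop number):
Powers of d = -A^2 - A^-2: d^2 = A^4 + 2 + A^-4; d^3 = -A^6 - 3*A^2 - 3*A^-2 - A^-6.
  A^4 * (d^2) = A^8 + 2*A^4 + 1
  A^2 * (4*d) = -4*A^4 - 4
  A^0 * (3 + 3*d^2) = 3*A^4 + 9 + 3*A^-4
  A^-2 * (3*d + d^3) = -A^4 - 6 - 6*A^-4 - A^-8
  A^-4 * (d^2) = 1 + 2*A^-4 + A^-8
Summing the groups: <K> = A^8 + 1 - A^-4
Normalise by the writhe: (-A^3)^(-w) = (-A^3)^(-4) = A^-12, so f(A) = A^-12 * <K> = A^-4 + A^-12 - A^-16.
Substitute A = t^(-1/4), i.e. A^e → t^(-e/4): V(t) = -t^4 + t^3 + t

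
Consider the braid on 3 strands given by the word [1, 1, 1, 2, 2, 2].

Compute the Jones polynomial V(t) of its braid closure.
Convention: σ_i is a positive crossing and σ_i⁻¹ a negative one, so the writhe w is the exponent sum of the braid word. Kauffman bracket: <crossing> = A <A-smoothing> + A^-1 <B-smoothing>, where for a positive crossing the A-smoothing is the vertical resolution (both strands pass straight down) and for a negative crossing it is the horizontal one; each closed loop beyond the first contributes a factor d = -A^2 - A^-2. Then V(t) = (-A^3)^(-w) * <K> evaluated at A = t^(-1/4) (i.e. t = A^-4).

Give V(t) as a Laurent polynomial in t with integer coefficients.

t^8 - 2*t^7 + t^6 - 2*t^5 + 2*t^4 + t^2

Derivation:
Braid: s1 s1 s1 s2 s2 s2 on 3 strands, 6 crossings.
Writhe w = (#positive) - (#negative) = 6 - 0 = 6.
State-sum expansion of <K>. There are 2^6 = 64 states.
Each crossing splits two ways (0=vertical, 1=horizontal). The state's weight is A^(#A-smoothings - #B-smoothings) * d^(loops - 1).
Tabulate the states by total A-exponent and number of loops L (A-exp: L × count):
  A^6: L=3 ×1
  A^4: L=2 ×6
  A^2: L=1 ×9, L=3 ×6
  A^0: L=2 ×18, L=4 ×2
  A^-2: L=3 ×15
  A^-4: L=4 ×6
  A^-6: L=5 ×1
Each group contributes A^e * Σ count * d^(L-1):
Powers of d = -A^2 - A^-2: d^2 = A^4 + 2 + A^-4; d^3 = -A^6 - 3*A^2 - 3*A^-2 - A^-6; d^4 = A^8 + 4*A^4 + 6 + 4*A^-4 + A^-8.
  A^6 * (d^2) = A^10 + 2*A^6 + A^2
  A^4 * (6*d) = -6*A^6 - 6*A^2
  A^2 * (9 + 6*d^2) = 6*A^6 + 21*A^2 + 6*A^-2
  A^0 * (18*d + 2*d^3) = -2*A^6 - 24*A^2 - 24*A^-2 - 2*A^-6
  A^-2 * (15*d^2) = 15*A^2 + 30*A^-2 + 15*A^-6
  A^-4 * (6*d^3) = -6*A^2 - 18*A^-2 - 18*A^-6 - 6*A^-10
  A^-6 * (d^4) = A^2 + 4*A^-2 + 6*A^-6 + 4*A^-10 + A^-14
Summing the groups: <K> = A^10 + 2*A^2 - 2*A^-2 + A^-6 - 2*A^-10 + A^-14
Normalise by the writhe: (-A^3)^(-w) = (-A^3)^(-6) = A^-18, so f(A) = A^-18 * <K> = A^-8 + 2*A^-16 - 2*A^-20 + A^-24 - 2*A^-28 + A^-32.
Substitute A = t^(-1/4), i.e. A^e → t^(-e/4): V(t) = t^8 - 2*t^7 + t^6 - 2*t^5 + 2*t^4 + t^2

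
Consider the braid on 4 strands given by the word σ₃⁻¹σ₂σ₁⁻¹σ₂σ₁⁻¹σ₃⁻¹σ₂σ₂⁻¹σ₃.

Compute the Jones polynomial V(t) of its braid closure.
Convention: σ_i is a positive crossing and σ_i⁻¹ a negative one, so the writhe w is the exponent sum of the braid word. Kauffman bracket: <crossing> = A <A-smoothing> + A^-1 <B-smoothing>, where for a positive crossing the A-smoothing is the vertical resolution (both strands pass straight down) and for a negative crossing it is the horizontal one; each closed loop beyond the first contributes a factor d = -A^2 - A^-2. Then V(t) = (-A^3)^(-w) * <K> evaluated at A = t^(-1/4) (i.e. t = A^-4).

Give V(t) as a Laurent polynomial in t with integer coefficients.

The presented braid s3^-1 s2 s1^-1 s2 s1^-1 s3^-1 s2 s2^-1 s3 on 4 strands reduces by inverse Markov moves (closure unchanged at each step):
  Deconjugate: the word is γ·β·γ⁻¹ with γ = s3^-1 s2 (prefix) and γ⁻¹ = s2^-1 s3 (suffix); strip both.
Reduced to β = s1^-1 s2 s1^-1 s3^-1 s2 on 4 strands, 5 crossings.
Compute on β:
Braid: s1^-1 s2 s1^-1 s3^-1 s2 on 4 strands, 5 crossings.
Writhe w = (#positive) - (#negative) = 2 - 3 = -1.
State-sum expansion of <K>. There are 2^5 = 32 states.
Each crossing splits two ways (0=vertical, 1=horizontal). The state's weight is A^(#A-smoothings - #B-smoothings) * d^(loops - 1).
  state 00000: A-exp=-1, loops=4, term = A^-1 * d^3
  state 00001: A-exp=-3, loops=3, term = A^-3 * d^2
  state 00010: A-exp=+1, loops=3, term = A^1 * d^2
  state 00011: A-exp=-1, loops=2, term = A^-1 * d^1
  state 00100: A-exp=+1, loops=3, term = A^1 * d^2
  state 00101: A-exp=-1, loops=2, term = A^-1 * d^1
  state 00110: A-exp=+3, loops=2, term = A^3 * d^1
  state 00111: A-exp=+1, loops=1, term = A^1 * d^0
  state 01000: A-exp=-3, loops=3, term = A^-3 * d^2
  state 01001: A-exp=-5, loops=4, term = A^-5 * d^3
  state 01010: A-exp=-1, loops=2, term = A^-1 * d^1
  state 01011: A-exp=-3, loops=3, term = A^-3 * d^2
  state 01100: A-exp=-1, loops=2, term = A^-1 * d^1
  state 01101: A-exp=-3, loops=3, term = A^-3 * d^2
  state 01110: A-exp=+1, loops=1, term = A^1 * d^0
  state 01111: A-exp=-1, loops=2, term = A^-1 * d^1
  state 10000: A-exp=+1, loops=3, term = A^1 * d^2
  state 10001: A-exp=-1, loops=2, term = A^-1 * d^1
  state 10010: A-exp=+3, loops=2, term = A^3 * d^1
  state 10011: A-exp=+1, loops=1, term = A^1 * d^0
  state 10100: A-exp=+3, loops=4, term = A^3 * d^3
  state 10101: A-exp=+1, loops=3, term = A^1 * d^2
  state 10110: A-exp=+5, loops=3, term = A^5 * d^2
  state 10111: A-exp=+3, loops=2, term = A^3 * d^1
  state 11000: A-exp=-1, loops=2, term = A^-1 * d^1
  state 11001: A-exp=-3, loops=3, term = A^-3 * d^2
  state 11010: A-exp=+1, loops=1, term = A^1 * d^0
  state 11011: A-exp=-1, loops=2, term = A^-1 * d^1
  state 11100: A-exp=+1, loops=3, term = A^1 * d^2
  state 11101: A-exp=-1, loops=2, term = A^-1 * d^1
  state 11110: A-exp=+3, loops=2, term = A^3 * d^1
  state 11111: A-exp=+1, loops=1, term = A^1 * d^0
Collect the terms by A-exponent (count of states per loop number):
Powers of d = -A^2 - A^-2: d^2 = A^4 + 2 + A^-4; d^3 = -A^6 - 3*A^2 - 3*A^-2 - A^-6.
  A^5 * (d^2) = A^9 + 2*A^5 + A
  A^3 * (4*d + d^3) = -A^9 - 7*A^5 - 7*A - A^-3
  A^1 * (5 + 5*d^2) = 5*A^5 + 15*A + 5*A^-3
  A^-1 * (9*d + d^3) = -A^5 - 12*A - 12*A^-3 - A^-7
  A^-3 * (5*d^2) = 5*A + 10*A^-3 + 5*A^-7
  A^-5 * (d^3) = -A - 3*A^-3 - 3*A^-7 - A^-11
Summing the groups: <K> = -A^5 + A - A^-3 + A^-7 - A^-11
Normalise by the writhe: (-A^3)^(-w) = (-A^3)^(1) = -A^3, so f(A) = -A^3 * <K> = A^8 - A^4 + 1 - A^-4 + A^-8.
Substitute A = t^(-1/4), i.e. A^e → t^(-e/4): V(t) = t^2 - t + 1 - t^-1 + t^-2

Answer: t^2 - t + 1 - t^-1 + t^-2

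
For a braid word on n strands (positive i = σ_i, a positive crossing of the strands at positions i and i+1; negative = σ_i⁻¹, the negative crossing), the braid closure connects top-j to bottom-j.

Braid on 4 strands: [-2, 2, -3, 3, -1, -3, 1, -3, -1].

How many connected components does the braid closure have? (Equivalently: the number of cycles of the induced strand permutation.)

Track the strand permutation on 4 strands, starting from identity.
  step 1: s2^-1 swaps positions 2,3 -> [1 3 2 4]
  step 2: s2 swaps positions 2,3 -> [1 2 3 4]
  step 3: s3^-1 swaps positions 3,4 -> [1 2 4 3]
  step 4: s3 swaps positions 3,4 -> [1 2 3 4]
  step 5: s1^-1 swaps positions 1,2 -> [2 1 3 4]
  step 6: s3^-1 swaps positions 3,4 -> [2 1 4 3]
  step 7: s1 swaps positions 1,2 -> [1 2 4 3]
  step 8: s3^-1 swaps positions 3,4 -> [1 2 3 4]
  step 9: s1^-1 swaps positions 1,2 -> [2 1 3 4]
Final permutation (position -> original strand): [2 1 3 4]
Closure components = cycle count of this permutation = 3.

Answer: 3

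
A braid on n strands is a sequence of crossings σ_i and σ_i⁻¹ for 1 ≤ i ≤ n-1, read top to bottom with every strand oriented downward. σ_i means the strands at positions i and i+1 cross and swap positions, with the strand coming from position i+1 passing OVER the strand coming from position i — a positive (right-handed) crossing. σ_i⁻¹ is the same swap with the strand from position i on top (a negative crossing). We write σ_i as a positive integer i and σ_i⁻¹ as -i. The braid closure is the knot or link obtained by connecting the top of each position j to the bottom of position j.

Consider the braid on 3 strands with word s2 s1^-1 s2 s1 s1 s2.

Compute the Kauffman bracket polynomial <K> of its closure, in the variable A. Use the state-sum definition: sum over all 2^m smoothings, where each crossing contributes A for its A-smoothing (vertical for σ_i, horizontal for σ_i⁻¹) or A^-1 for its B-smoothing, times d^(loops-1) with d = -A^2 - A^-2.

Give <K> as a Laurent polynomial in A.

Braid: s2 s1^-1 s2 s1 s1 s2 on 3 strands, 6 crossings.
Writhe w = (#positive) - (#negative) = 5 - 1 = 4.
State-sum expansion of <K>. There are 2^6 = 64 states.
Smooth each crossing (0=||, 1=⌣⌢); contribution A^(Σ sign_k(1-2s_k)) * d^(L-1).
Tabulate the states by total A-exponent and number of loops L (A-exp: L × count):
  A^6: L=2 ×1
  A^4: L=1 ×3, L=3 ×3
  A^2: L=2 ×14, L=4 ×1
  A^0: L=1 ×10, L=3 ×10
  A^-2: L=2 ×13, L=4 ×2
  A^-4: L=3 ×6
  A^-6: L=4 ×1
Each group contributes A^e * Σ count * d^(L-1):
Powers of d = -A^2 - A^-2: d^2 = A^4 + 2 + A^-4; d^3 = -A^6 - 3*A^2 - 3*A^-2 - A^-6.
  A^6 * (d) = -A^8 - A^4
  A^4 * (3 + 3*d^2) = 3*A^8 + 9*A^4 + 3
  A^2 * (14*d + d^3) = -A^8 - 17*A^4 - 17 - A^-4
  A^0 * (10 + 10*d^2) = 10*A^4 + 30 + 10*A^-4
  A^-2 * (13*d + 2*d^3) = -2*A^4 - 19 - 19*A^-4 - 2*A^-8
  A^-4 * (6*d^2) = 6 + 12*A^-4 + 6*A^-8
  A^-6 * (d^3) = -1 - 3*A^-4 - 3*A^-8 - A^-12
Summing the groups: <K> = A^8 - A^4 + 2 - A^-4 + A^-8 - A^-12

Answer: A^8 - A^4 + 2 - A^-4 + A^-8 - A^-12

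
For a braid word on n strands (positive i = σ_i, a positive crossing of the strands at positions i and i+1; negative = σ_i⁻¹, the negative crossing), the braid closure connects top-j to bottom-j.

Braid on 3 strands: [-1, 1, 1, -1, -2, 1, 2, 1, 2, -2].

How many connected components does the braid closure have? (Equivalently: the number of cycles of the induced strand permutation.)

1

Derivation:
Track the strand permutation on 3 strands, starting from identity.
  step 1: s1^-1 swaps positions 1,2 -> [2 1 3]
  step 2: s1 swaps positions 1,2 -> [1 2 3]
  step 3: s1 swaps positions 1,2 -> [2 1 3]
  step 4: s1^-1 swaps positions 1,2 -> [1 2 3]
  step 5: s2^-1 swaps positions 2,3 -> [1 3 2]
  step 6: s1 swaps positions 1,2 -> [3 1 2]
  step 7: s2 swaps positions 2,3 -> [3 2 1]
  step 8: s1 swaps positions 1,2 -> [2 3 1]
  step 9: s2 swaps positions 2,3 -> [2 1 3]
  step 10: s2^-1 swaps positions 2,3 -> [2 3 1]
Final permutation (position -> original strand): [2 3 1]
Closure components = cycle count of this permutation = 1.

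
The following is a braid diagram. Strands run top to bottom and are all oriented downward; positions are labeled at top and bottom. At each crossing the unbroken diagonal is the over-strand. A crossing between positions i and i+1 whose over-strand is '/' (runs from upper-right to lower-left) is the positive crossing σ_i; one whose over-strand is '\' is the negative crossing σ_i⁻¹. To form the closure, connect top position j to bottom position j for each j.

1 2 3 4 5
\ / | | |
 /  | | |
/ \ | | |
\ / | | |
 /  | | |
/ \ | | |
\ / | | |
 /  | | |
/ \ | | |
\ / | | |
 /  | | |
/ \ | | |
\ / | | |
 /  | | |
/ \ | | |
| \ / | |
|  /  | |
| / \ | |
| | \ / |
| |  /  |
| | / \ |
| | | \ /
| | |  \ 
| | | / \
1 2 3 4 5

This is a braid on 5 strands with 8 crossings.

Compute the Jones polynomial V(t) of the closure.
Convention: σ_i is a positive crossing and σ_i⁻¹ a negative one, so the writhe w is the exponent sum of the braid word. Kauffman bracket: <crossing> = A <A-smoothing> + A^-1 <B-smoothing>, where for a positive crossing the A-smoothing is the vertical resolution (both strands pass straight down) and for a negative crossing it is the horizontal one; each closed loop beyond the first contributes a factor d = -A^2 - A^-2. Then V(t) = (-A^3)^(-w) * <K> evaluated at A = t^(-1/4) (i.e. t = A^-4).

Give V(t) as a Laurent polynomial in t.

-t^7 + t^6 - t^5 + t^4 + t^2

Derivation:
Reading the diagram top to bottom ('/'-over between positions i,i+1 = s_i, '\'-over = s_i^-1): braid word = s1 s1 s1 s1 s1 s2 s3 s4^-1.
The presented braid s1 s1 s1 s1 s1 s2 s3 s4^-1 on 5 strands reduces by inverse Markov moves (closure unchanged at each step):
  Destabilize: the word has the form β·s4^-1 where s4^-1 occurs only as the final letter (β ∈ B_4); drop it and the last strand → 4 strands.
  Destabilize: the word has the form β·s3 where s3 occurs only as the final letter (β ∈ B_3); drop it and the last strand → 3 strands.
  Destabilize: the word has the form β·s2 where s2 occurs only as the final letter (β ∈ B_2); drop it and the last strand → 2 strands.
Reduced to β = s1 s1 s1 s1 s1 on 2 strands, 5 crossings.
Compute on β:
Braid: s1 s1 s1 s1 s1 on 2 strands, 5 crossings.
Writhe w = (#positive) - (#negative) = 5 - 0 = 5.
Enumerate smoothing states for the bracket polynomial. There are 2^5 = 32 states.
Smooth each crossing (0=||, 1=⌣⌢); contribution A^(Σ sign_k(1-2s_k)) * d^(L-1).
  state 00000: A-exp=+5, loops=2, term = A^5 * d^1
  state 00001: A-exp=+3, loops=1, term = A^3 * d^0
  state 00010: A-exp=+3, loops=1, term = A^3 * d^0
  state 00011: A-exp=+1, loops=2, term = A^1 * d^1
  state 00100: A-exp=+3, loops=1, term = A^3 * d^0
  state 00101: A-exp=+1, loops=2, term = A^1 * d^1
  state 00110: A-exp=+1, loops=2, term = A^1 * d^1
  state 00111: A-exp=-1, loops=3, term = A^-1 * d^2
  state 01000: A-exp=+3, loops=1, term = A^3 * d^0
  state 01001: A-exp=+1, loops=2, term = A^1 * d^1
  state 01010: A-exp=+1, loops=2, term = A^1 * d^1
  state 01011: A-exp=-1, loops=3, term = A^-1 * d^2
  state 01100: A-exp=+1, loops=2, term = A^1 * d^1
  state 01101: A-exp=-1, loops=3, term = A^-1 * d^2
  state 01110: A-exp=-1, loops=3, term = A^-1 * d^2
  state 01111: A-exp=-3, loops=4, term = A^-3 * d^3
  state 10000: A-exp=+3, loops=1, term = A^3 * d^0
  state 10001: A-exp=+1, loops=2, term = A^1 * d^1
  state 10010: A-exp=+1, loops=2, term = A^1 * d^1
  state 10011: A-exp=-1, loops=3, term = A^-1 * d^2
  state 10100: A-exp=+1, loops=2, term = A^1 * d^1
  state 10101: A-exp=-1, loops=3, term = A^-1 * d^2
  state 10110: A-exp=-1, loops=3, term = A^-1 * d^2
  state 10111: A-exp=-3, loops=4, term = A^-3 * d^3
  state 11000: A-exp=+1, loops=2, term = A^1 * d^1
  state 11001: A-exp=-1, loops=3, term = A^-1 * d^2
  state 11010: A-exp=-1, loops=3, term = A^-1 * d^2
  state 11011: A-exp=-3, loops=4, term = A^-3 * d^3
  state 11100: A-exp=-1, loops=3, term = A^-1 * d^2
  state 11101: A-exp=-3, loops=4, term = A^-3 * d^3
  state 11110: A-exp=-3, loops=4, term = A^-3 * d^3
  state 11111: A-exp=-5, loops=5, term = A^-5 * d^4
Collect the terms by A-exponent (count of states per loop number):
Powers of d = -A^2 - A^-2: d^2 = A^4 + 2 + A^-4; d^3 = -A^6 - 3*A^2 - 3*A^-2 - A^-6; d^4 = A^8 + 4*A^4 + 6 + 4*A^-4 + A^-8.
  A^5 * (d) = -A^7 - A^3
  A^3 * (5) = 5*A^3
  A^1 * (10*d) = -10*A^3 - 10*A^-1
  A^-1 * (10*d^2) = 10*A^3 + 20*A^-1 + 10*A^-5
  A^-3 * (5*d^3) = -5*A^3 - 15*A^-1 - 15*A^-5 - 5*A^-9
  A^-5 * (d^4) = A^3 + 4*A^-1 + 6*A^-5 + 4*A^-9 + A^-13
Summing the groups: <K> = -A^7 - A^-1 + A^-5 - A^-9 + A^-13
Normalise by the writhe: (-A^3)^(-w) = (-A^3)^(-5) = -A^-15, so f(A) = -A^-15 * <K> = A^-8 + A^-16 - A^-20 + A^-24 - A^-28.
Substitute A = t^(-1/4), i.e. A^e → t^(-e/4): V(t) = -t^7 + t^6 - t^5 + t^4 + t^2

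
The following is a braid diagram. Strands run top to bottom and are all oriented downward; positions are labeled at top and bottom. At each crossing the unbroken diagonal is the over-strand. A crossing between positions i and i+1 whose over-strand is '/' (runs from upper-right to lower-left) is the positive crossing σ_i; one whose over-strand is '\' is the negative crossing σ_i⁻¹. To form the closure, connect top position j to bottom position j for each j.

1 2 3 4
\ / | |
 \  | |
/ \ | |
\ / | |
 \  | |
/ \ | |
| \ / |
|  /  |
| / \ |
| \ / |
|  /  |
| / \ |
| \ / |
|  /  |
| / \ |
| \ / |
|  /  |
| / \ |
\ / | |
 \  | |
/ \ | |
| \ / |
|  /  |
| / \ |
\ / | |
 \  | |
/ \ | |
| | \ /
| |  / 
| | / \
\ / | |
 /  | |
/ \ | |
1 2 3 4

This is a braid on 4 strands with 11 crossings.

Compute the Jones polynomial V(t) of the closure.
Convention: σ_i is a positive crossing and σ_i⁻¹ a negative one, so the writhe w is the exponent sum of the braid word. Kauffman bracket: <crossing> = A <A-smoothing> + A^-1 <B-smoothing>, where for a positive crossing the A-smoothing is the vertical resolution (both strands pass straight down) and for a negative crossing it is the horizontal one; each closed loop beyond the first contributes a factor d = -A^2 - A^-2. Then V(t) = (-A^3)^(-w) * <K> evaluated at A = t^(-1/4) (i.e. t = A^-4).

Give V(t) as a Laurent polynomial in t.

-t^6 + 2*t^5 - 3*t^4 + 4*t^3 - 4*t^2 + 4*t - 2 + 2*t^-1 - t^-2

Derivation:
Reading the diagram top to bottom ('/'-over between positions i,i+1 = s_i, '\'-over = s_i^-1): braid word = s1^-1 s1^-1 s2 s2 s2 s2 s1^-1 s2 s1^-1 s3 s1.
The presented braid s1^-1 s1^-1 s2 s2 s2 s2 s1^-1 s2 s1^-1 s3 s1 on 4 strands reduces by inverse Markov moves (closure unchanged at each step):
  Deconjugate: the word is γ·β·γ⁻¹ with γ = s1^-1 (prefix) and γ⁻¹ = s1 (suffix); strip both.
  Destabilize: the word has the form β·s3 where s3 occurs only as the final letter (β ∈ B_3); drop it and the last strand → 3 strands.
Reduced to β = s1^-1 s2 s2 s2 s2 s1^-1 s2 s1^-1 on 3 strands, 8 crossings.
Compute on β:
Braid: s1^-1 s2 s2 s2 s2 s1^-1 s2 s1^-1 on 3 strands, 8 crossings.
Writhe w = (#positive) - (#negative) = 5 - 3 = 2.
State-sum expansion of <K>. There are 2^8 = 256 states.
Each crossing splits two ways (0=vertical, 1=horizontal). The state's weight is A^(#A-smoothings - #B-smoothings) * d^(loops - 1).
Tabulate the states by total A-exponent and number of loops L (A-exp: L × count):
  A^8: L=4 ×1
  A^6: L=3 ×8
  A^4: L=2 ×22, L=4 ×6
  A^2: L=1 ×23, L=3 ×29, L=5 ×4
  A^0: L=2 ×47, L=4 ×22, L=6 ×1
  A^-2: L=3 ×48, L=5 ×8
  A^-4: L=4 ×27, L=6 ×1
  A^-6: L=5 ×8
  A^-8: L=6 ×1
Each group contributes A^e * Σ count * d^(L-1):
Powers of d = -A^2 - A^-2: d^2 = A^4 + 2 + A^-4; d^3 = -A^6 - 3*A^2 - 3*A^-2 - A^-6; d^4 = A^8 + 4*A^4 + 6 + 4*A^-4 + A^-8; d^5 = -A^10 - 5*A^6 - 10*A^2 - 10*A^-2 - 5*A^-6 - A^-10.
  A^8 * (d^3) = -A^14 - 3*A^10 - 3*A^6 - A^2
  A^6 * (8*d^2) = 8*A^10 + 16*A^6 + 8*A^2
  A^4 * (22*d + 6*d^3) = -6*A^10 - 40*A^6 - 40*A^2 - 6*A^-2
  A^2 * (23 + 29*d^2 + 4*d^4) = 4*A^10 + 45*A^6 + 105*A^2 + 45*A^-2 + 4*A^-6
  A^0 * (47*d + 22*d^3 + d^5) = -A^10 - 27*A^6 - 123*A^2 - 123*A^-2 - 27*A^-6 - A^-10
  A^-2 * (48*d^2 + 8*d^4) = 8*A^6 + 80*A^2 + 144*A^-2 + 80*A^-6 + 8*A^-10
  A^-4 * (27*d^3 + d^5) = -A^6 - 32*A^2 - 91*A^-2 - 91*A^-6 - 32*A^-10 - A^-14
  A^-6 * (8*d^4) = 8*A^2 + 32*A^-2 + 48*A^-6 + 32*A^-10 + 8*A^-14
  A^-8 * (d^5) = -A^2 - 5*A^-2 - 10*A^-6 - 10*A^-10 - 5*A^-14 - A^-18
Summing the groups: <K> = -A^14 + 2*A^10 - 2*A^6 + 4*A^2 - 4*A^-2 + 4*A^-6 - 3*A^-10 + 2*A^-14 - A^-18
Normalise by the writhe: (-A^3)^(-w) = (-A^3)^(-2) = A^-6, so f(A) = A^-6 * <K> = -A^8 + 2*A^4 - 2 + 4*A^-4 - 4*A^-8 + 4*A^-12 - 3*A^-16 + 2*A^-20 - A^-24.
Substitute A = t^(-1/4), i.e. A^e → t^(-e/4): V(t) = -t^6 + 2*t^5 - 3*t^4 + 4*t^3 - 4*t^2 + 4*t - 2 + 2*t^-1 - t^-2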